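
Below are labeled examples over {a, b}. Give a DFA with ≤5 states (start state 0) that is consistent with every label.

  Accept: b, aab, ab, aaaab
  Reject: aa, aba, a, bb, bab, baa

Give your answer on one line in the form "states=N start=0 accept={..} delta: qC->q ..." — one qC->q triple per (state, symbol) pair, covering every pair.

Fold the examples into a partial DFA from state 0: repeatedly fix the first undefined (state, symbol) met by the shortest-then-alphabetical prefix, trying targets in increasing order and rejecting any under which an Accept and a Reject string meet in one state with the same remainder; add a state when all current targets are rejected. Accepting states are where Accept strings end.
a: 0a undefined. 0a->0: ok.
b: 0b undefined. 0b->0: no, b/aa meet in 0. Open state 1: 0b->1.
ba: 1a undefined. 1a->0: no, b/bab meet in 1. 1a->1: no, b/aba meet in 1. Open state 2: 1a->2.
bb: 1b undefined. 1b->0: ok.
baa: 2a undefined. 2a->0: ok.
bab: 2b undefined. 2b->0: ok.
All examples now run through 3 states with every (state, symbol) defined. Accept strings end in {1}, Reject strings end in {0,2}; accept={1}.

states=3 start=0 accept={1} delta: 0a->0 0b->1 1a->2 1b->0 2a->0 2b->0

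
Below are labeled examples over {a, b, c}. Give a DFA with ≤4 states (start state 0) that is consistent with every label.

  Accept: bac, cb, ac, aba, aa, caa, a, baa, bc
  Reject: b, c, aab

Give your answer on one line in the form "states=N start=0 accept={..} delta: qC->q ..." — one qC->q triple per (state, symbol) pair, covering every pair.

states=3 start=0 accept={0,1} delta: 0a->1 0b->2 0c->2 1a->0 1b->0 1c->0 2a->1 2b->0 2c->0

State merging on the prefix tree: take the shortest (then alphabetical) example prefix whose next move is undefined and point that move at state 0, else 1, else 2, ...; a target is out if some Accept/Reject pair would then sit in one state with the same input left (inseparable). If every existing state is out, open a new one.
a: 0a undefined. 0a->0: no, ac/c meet in 0 with "c" left. Open state 1: 0a->1.
b: 0b undefined. 0b->0: no, bc/c meet in 0 with "c" left. 0b->1: no, a/b meet in 1. Open state 2: 0b->2.
c: 0c undefined. 0c->0: no, cb/b meet in 2. 0c->1: no, a/c meet in 1. 0c->2: ok.
aa: 1a undefined. 1a->0: ok.
ab: 1b undefined. 1b->0: ok.
ac: 1c undefined. 1c->0: ok.
ba: 2a undefined. 2a->0: no, bac/b meet in 2. 2a->1: ok.
bc: 2c undefined. 2c->0: ok.
cb: 2b undefined. 2b->0: ok.
All examples now run through 3 states with every (state, symbol) defined. Accept strings end in {0,1}, Reject strings end in {2}; accept={0,1}.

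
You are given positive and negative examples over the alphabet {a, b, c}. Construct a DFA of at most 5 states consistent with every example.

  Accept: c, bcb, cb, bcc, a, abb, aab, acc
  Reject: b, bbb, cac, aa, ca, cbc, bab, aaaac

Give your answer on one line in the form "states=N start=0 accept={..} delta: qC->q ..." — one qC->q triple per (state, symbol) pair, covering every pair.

states=4 start=0 accept={1,2} delta: 0a->1 0b->0 0c->2 1a->3 1b->3 1c->0 2a->3 2b->1 2c->1 3a->0 3b->1 3c->0

Fold the examples into a partial DFA from state 0: repeatedly fix the first undefined (state, symbol) met by the shortest-then-alphabetical prefix, trying targets in increasing order and rejecting any under which an Accept and a Reject string meet in one state with the same remainder; add a state when all current targets are rejected. Accepting states are where Accept strings end.
a: 0a undefined. 0a->0: no, c/aaaac meet in 0 with "c" left. Open state 1: 0a->1.
b: 0b undefined. 0b->0: ok.
c: 0c undefined. 0c->0: no, c/b meet in 0. 0c->1: no, bcb/bab meet in 1 with "b" left. Open state 2: 0c->2.
aa: 1a undefined. 1a->0: no, c/aaaac meet in 2. 1a->1: no, a/aa meet in 1. 1a->2: no, c/aa meet in 2. Open state 3: 1a->3.
ab: 1b undefined. 1b->0: no, abb/b meet in 0. 1b->1: no, a/bab meet in 1. 1b->2: no, c/bab meet in 2. 1b->3: ok.
ac: 1c undefined. 1c->0: ok.
ca: 2a undefined. 2a->0: no, c/cac meet in 2. 2a->1: no, a/ca meet in 1. 2a->2: no, c/ca meet in 2. 2a->3: ok.
cb: 2b undefined. 2b->0: no, c/cbc meet in 2. 2b->1: ok.
aaa: 3a undefined. 3a->0: ok.
aab: 3b undefined. 3b->0: no, abb/b meet in 0. 3b->1: ok.
bcc: 2c undefined. 2c->0: no, bcc/b meet in 0. 2c->1: ok.
cac: 3c undefined. 3c->0: ok.
All examples now run through 4 states with every (state, symbol) defined. Accept strings end in {1,2}, Reject strings end in {0,3}; accept={1,2}.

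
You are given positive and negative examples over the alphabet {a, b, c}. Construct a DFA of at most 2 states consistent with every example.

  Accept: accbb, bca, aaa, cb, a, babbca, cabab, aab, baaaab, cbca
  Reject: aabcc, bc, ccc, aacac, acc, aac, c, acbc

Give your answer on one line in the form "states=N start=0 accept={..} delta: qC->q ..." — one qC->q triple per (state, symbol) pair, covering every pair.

states=2 start=0 accept={0} delta: 0a->0 0b->0 0c->1 1a->0 1b->0 1c->1

Grow the machine one transition at a time. Run the examples from 0; the earliest place one falls off (shortest prefix, ties alphabetical) gets sent to the lowest-numbered state that keeps every Accept/Reject pair distinguishable — a pair clashes when both reach the same state with identical unread suffix — and to a fresh state only if none does.
a: 0a undefined. 0a->0: ok.
b: 0b undefined. 0b->0: ok.
c: 0c undefined. 0c->0: no, accbb/aabcc meet in 0. Open state 1: 0c->1.
ca: 1a undefined. 1a->0: ok.
cb: 1b undefined. 1b->0: ok.
cc: 1c undefined. 1c->0: no, accbb/aabcc meet in 0. 1c->1: ok.
All examples now run through 2 states with every (state, symbol) defined. Accept strings end in {0}, Reject strings end in {1}; accept={0}.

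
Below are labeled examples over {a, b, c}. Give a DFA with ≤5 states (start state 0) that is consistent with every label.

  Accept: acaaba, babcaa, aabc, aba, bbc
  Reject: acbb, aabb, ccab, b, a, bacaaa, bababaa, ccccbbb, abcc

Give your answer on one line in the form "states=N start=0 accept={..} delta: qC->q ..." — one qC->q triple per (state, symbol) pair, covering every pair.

states=3 start=0 accept={2} delta: 0a->0 0b->1 0c->0 1a->2 1b->1 1c->2 2a->1 2b->1 2c->0

Grow the machine one transition at a time. Run the examples from 0; the earliest place one falls off (shortest prefix, ties alphabetical) gets sent to the lowest-numbered state that keeps every Accept/Reject pair distinguishable — a pair clashes when both reach the same state with identical unread suffix — and to a fresh state only if none does.
a: 0a undefined. 0a->0: ok.
b: 0b undefined. 0b->0: no, aba/aabb meet in 0. Open state 1: 0b->1.
c: 0c undefined. 0c->0: ok.
ba: 1a undefined. 1a->0: no, acaaba/a meet in 0. 1a->1: no, acaaba/ccab meet in 1. Open state 2: 1a->2.
bb: 1b undefined. 1b->0: no, bbc/acbb meet in 0. 1b->1: ok.
abc: 1c undefined. 1c->0: no, aabc/a meet in 0. 1c->1: no, aabc/acbb meet in 1. 1c->2: ok.
bab: 2b undefined. 2b->0: no, babcaa/a meet in 0. 2b->1: ok.
bac: 2c undefined. 2c->0: ok.
babca: 2a undefined. 2a->0: no, babcaa/a meet in 0. 2a->1: ok.
All examples now run through 3 states with every (state, symbol) defined. Accept strings end in {2}, Reject strings end in {0,1}; accept={2}.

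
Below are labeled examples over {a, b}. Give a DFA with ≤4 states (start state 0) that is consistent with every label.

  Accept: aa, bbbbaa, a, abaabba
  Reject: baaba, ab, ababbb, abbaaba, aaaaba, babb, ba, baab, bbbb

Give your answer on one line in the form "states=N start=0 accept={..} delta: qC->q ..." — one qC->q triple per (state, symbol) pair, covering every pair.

states=4 start=0 accept={0} delta: 0a->0 0b->1 1a->1 1b->2 2a->1 2b->3 3a->0 3b->3

Grow the machine one transition at a time. Run the examples from 0; the earliest place one falls off (shortest prefix, ties alphabetical) gets sent to the lowest-numbered state that keeps every Accept/Reject pair distinguishable — a pair clashes when both reach the same state with identical unread suffix — and to a fresh state only if none does.
a: 0a undefined. 0a->0: ok.
b: 0b undefined. 0b->0: no, aa/baaba meet in 0. Open state 1: 0b->1.
ba: 1a undefined. 1a->0: no, aa/baaba meet in 0. 1a->1: ok.
bb: 1b undefined. 1b->0: no, aa/baaba meet in 0. 1b->1: no, bbbbaa/baaba meet in 1. Open state 2: 1b->2.
bbb: 2b undefined. 2b->0: no, aa/babb meet in 0. 2b->1: no, abaabba/ab meet in 1. 2b->2: no, abaabba/baaba meet in 2 with "a" left. Open state 3: 2b->3.
abba: 2a undefined. 2a->0: no, aa/baaba meet in 0. 2a->1: ok.
bbbb: 3b undefined. 3b->0: no, aa/ababbb meet in 0. 3b->1: no, bbbbaa/baaba meet in 1. 3b->2: no, bbbbaa/baaba meet in 1. 3b->3: ok.
bbbba: 3a undefined. 3a->0: ok.
All examples now run through 4 states with every (state, symbol) defined. Accept strings end in {0}, Reject strings end in {1,2,3}; accept={0}.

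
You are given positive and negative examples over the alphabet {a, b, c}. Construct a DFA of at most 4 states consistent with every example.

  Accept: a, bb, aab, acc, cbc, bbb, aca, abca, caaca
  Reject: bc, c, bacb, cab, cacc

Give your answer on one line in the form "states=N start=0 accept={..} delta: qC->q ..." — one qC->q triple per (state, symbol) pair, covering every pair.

states=3 start=0 accept={0,2} delta: 0a->0 0b->0 0c->1 1a->2 1b->1 1c->0 2a->0 2b->1 2c->0

Grow the machine one transition at a time. Run the examples from 0; the earliest place one falls off (shortest prefix, ties alphabetical) gets sent to the lowest-numbered state that keeps every Accept/Reject pair distinguishable — a pair clashes when both reach the same state with identical unread suffix — and to a fresh state only if none does.
a: 0a undefined. 0a->0: ok.
b: 0b undefined. 0b->0: ok.
c: 0c undefined. 0c->0: no, a/bc meet in 0. Open state 1: 0c->1.
ca: 1a undefined. 1a->0: no, a/cab meet in 0. 1a->1: no, aca/bc meet in 1. Open state 2: 1a->2.
cb: 1b undefined. 1b->0: no, a/bacb meet in 0. 1b->1: ok.
acc: 1c undefined. 1c->0: ok.
caa: 2a undefined. 2a->0: ok.
cab: 2b undefined. 2b->0: no, a/cab meet in 0. 2b->1: ok.
cac: 2c undefined. 2c->0: ok.
All examples now run through 3 states with every (state, symbol) defined. Accept strings end in {0,2}, Reject strings end in {1}; accept={0,2}.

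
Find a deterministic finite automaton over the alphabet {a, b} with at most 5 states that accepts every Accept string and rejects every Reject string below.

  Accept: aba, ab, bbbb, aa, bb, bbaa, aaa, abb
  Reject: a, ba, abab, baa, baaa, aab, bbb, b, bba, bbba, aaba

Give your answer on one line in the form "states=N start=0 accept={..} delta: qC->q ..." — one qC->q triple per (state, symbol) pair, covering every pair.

State merging on the prefix tree: take the shortest (then alphabetical) example prefix whose next move is undefined and point that move at state 0, else 1, else 2, ...; a target is out if some Accept/Reject pair would then sit in one state with the same input left (inseparable). If every existing state is out, open a new one.
a: 0a undefined. 0a->0: no, aba/ba meet in 0 with "ba" left. Open state 1: 0a->1.
b: 0b undefined. 0b->0: no, bbbb/bbb meet in 0. 0b->1: no, aba/bba meet in 1 with "ba" left. Open state 2: 0b->2.
aa: 1a undefined. 1a->0: no, aaa/a meet in 1. 1a->1: no, aba/aaba meet in 1 with "ba" left. 1a->2: no, aa/b meet in 2. Open state 3: 1a->3.
ab: 1b undefined. 1b->0: no, aba/a meet in 1. 1b->1: no, ab/a meet in 1. 1b->2: no, aba/ba meet in 2 with "a" left. 1b->3: no, abb/aab meet in 3 with "b" left. Open state 4: 1b->4.
ba: 2a undefined. 2a->0: no, aa/baaa meet in 3. 2a->1: no, aa/baa meet in 3. 2a->2: ok.
bb: 2b undefined. 2b->0: ok.
aaa: 3a undefined. 3a->0: ok.
aab: 3b undefined. 3b->0: no, bbbb/aab meet in 0. 3b->1: no, aa/aaba meet in 3. 3b->2: ok.
aba: 4a undefined. 4a->0: ok.
abb: 4b undefined. 4b->0: ok.
All examples now run through 5 states with every (state, symbol) defined. Accept strings end in {0,3,4}, Reject strings end in {1,2}; accept={0,3,4}.

states=5 start=0 accept={0,3,4} delta: 0a->1 0b->2 1a->3 1b->4 2a->2 2b->0 3a->0 3b->2 4a->0 4b->0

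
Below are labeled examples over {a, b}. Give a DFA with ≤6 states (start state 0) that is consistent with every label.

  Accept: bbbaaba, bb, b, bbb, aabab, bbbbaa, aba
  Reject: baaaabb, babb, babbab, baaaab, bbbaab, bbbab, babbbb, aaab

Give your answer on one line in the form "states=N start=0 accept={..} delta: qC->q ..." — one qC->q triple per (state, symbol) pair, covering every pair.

states=4 start=0 accept={0,1} delta: 0a->1 0b->0 1a->1 1b->2 2a->0 2b->3 3a->1 3b->1

State merging on the prefix tree: take the shortest (then alphabetical) example prefix whose next move is undefined and point that move at state 0, else 1, else 2, ...; a target is out if some Accept/Reject pair would then sit in one state with the same input left (inseparable). If every existing state is out, open a new one.
a: 0a undefined. 0a->0: no, b/aaab meet in 0 with "b" left. Open state 1: 0a->1.
b: 0b undefined. 0b->0: ok.
aa: 1a undefined. 1a->0: no, bb/baaaabb meet in 0. 1a->1: ok.
ab: 1b undefined. 1b->0: no, bb/baaaabb meet in 0. 1b->1: no, bbbaaba/baaaabb meet in 1. Open state 2: 1b->2.
aba: 2a undefined. 2a->0: ok.
babb: 2b undefined. 2b->0: no, bbbaaba/baaaabb meet in 0. 2b->1: no, bbbbaa/baaaabb meet in 1. 2b->2: no, bbbaaba/babbab meet in 0. Open state 3: 2b->3.
babba: 3a undefined. 3a->0: no, bbbaaba/babbab meet in 0. 3a->1: ok.
babbb: 3b undefined. 3b->0: no, bbbaaba/babbbb meet in 0. 3b->1: ok.
All examples now run through 4 states with every (state, symbol) defined. Accept strings end in {0,1}, Reject strings end in {2,3}; accept={0,1}.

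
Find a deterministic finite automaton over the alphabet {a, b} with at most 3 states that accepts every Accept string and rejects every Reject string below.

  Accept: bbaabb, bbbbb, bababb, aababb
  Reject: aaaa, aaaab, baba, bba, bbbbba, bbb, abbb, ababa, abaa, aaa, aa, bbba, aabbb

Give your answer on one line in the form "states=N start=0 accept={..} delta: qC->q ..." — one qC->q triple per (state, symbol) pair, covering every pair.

Grow the machine one transition at a time. Run the examples from 0; the earliest place one falls off (shortest prefix, ties alphabetical) gets sent to the lowest-numbered state that keeps every Accept/Reject pair distinguishable — a pair clashes when both reach the same state with identical unread suffix — and to a fresh state only if none does.
a: 0a undefined. 0a->0: ok.
b: 0b undefined. 0b->0: no, bbaabb/aaaa meet in 0. Open state 1: 0b->1.
ba: 1a undefined. 1a->0: ok.
bb: 1b undefined. 1b->0: no, bbaabb/aaaa meet in 0. 1b->1: no, bbaabb/aaaab meet in 1. Open state 2: 1b->2.
bba: 2a undefined. 2a->0: ok.
bbb: 2b undefined. 2b->0: ok.
All examples now run through 3 states with every (state, symbol) defined. Accept strings end in {2}, Reject strings end in {0,1}; accept={2}.

states=3 start=0 accept={2} delta: 0a->0 0b->1 1a->0 1b->2 2a->0 2b->0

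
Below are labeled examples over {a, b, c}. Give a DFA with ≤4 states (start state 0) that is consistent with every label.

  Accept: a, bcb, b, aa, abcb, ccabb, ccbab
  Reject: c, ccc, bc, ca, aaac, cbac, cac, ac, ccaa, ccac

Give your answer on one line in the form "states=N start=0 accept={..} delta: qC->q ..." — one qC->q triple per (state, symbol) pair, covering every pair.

states=2 start=0 accept={0} delta: 0a->0 0b->0 0c->1 1a->1 1b->0 1c->1

Fold the examples into a partial DFA from state 0: repeatedly fix the first undefined (state, symbol) met by the shortest-then-alphabetical prefix, trying targets in increasing order and rejecting any under which an Accept and a Reject string meet in one state with the same remainder; add a state when all current targets are rejected. Accepting states are where Accept strings end.
a: 0a undefined. 0a->0: ok.
b: 0b undefined. 0b->0: ok.
c: 0c undefined. 0c->0: no, a/c meet in 0. Open state 1: 0c->1.
ca: 1a undefined. 1a->0: no, a/ca meet in 0. 1a->1: ok.
cb: 1b undefined. 1b->0: ok.
cc: 1c undefined. 1c->0: no, a/cac meet in 0. 1c->1: ok.
All examples now run through 2 states with every (state, symbol) defined. Accept strings end in {0}, Reject strings end in {1}; accept={0}.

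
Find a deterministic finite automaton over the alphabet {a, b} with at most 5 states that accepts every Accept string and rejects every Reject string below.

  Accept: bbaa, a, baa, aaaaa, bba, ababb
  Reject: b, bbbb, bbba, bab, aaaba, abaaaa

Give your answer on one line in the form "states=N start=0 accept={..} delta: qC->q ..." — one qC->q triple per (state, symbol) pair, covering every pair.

State merging on the prefix tree: take the shortest (then alphabetical) example prefix whose next move is undefined and point that move at state 0, else 1, else 2, ...; a target is out if some Accept/Reject pair would then sit in one state with the same input left (inseparable). If every existing state is out, open a new one.
a: 0a undefined. 0a->0: ok.
b: 0b undefined. 0b->0: no, bbaa/b meet in 0. Open state 1: 0b->1.
ba: 1a undefined. 1a->0: no, a/aaaba meet in 0. 1a->1: no, baa/b meet in 1. Open state 2: 1a->2.
bb: 1b undefined. 1b->0: no, bbaa/bbbb meet in 0. 1b->1: no, bba/bbba meet in 2. 1b->2: no, ababb/bbbb meet in 2 with "bb" left. Open state 3: 1b->3.
baa: 2a undefined. 2a->0: no, a/abaaaa meet in 0. 2a->1: no, baa/b meet in 1. 2a->2: no, baa/aaaba meet in 2. 2a->3: no, bbaa/abaaaa meet in 3 with "aa" left. Open state 4: 2a->4.
bab: 2b undefined. 2b->0: no, a/bab meet in 0. 2b->1: ok.
bba: 3a undefined. 3a->0: ok.
bbb: 3b undefined. 3b->0: no, bbaa/bbba meet in 0. 3b->1: no, ababb/bbbb meet in 3. 3b->2: no, baa/bbba meet in 4. 3b->3: no, bbaa/bbba meet in 0. 3b->4: ok.
bbba: 4a undefined. 4a->0: no, bbaa/bbba meet in 0. 4a->1: ok.
bbbb: 4b undefined. 4b->0: no, bbaa/bbbb meet in 0. 4b->1: ok.
All examples now run through 5 states with every (state, symbol) defined. Accept strings end in {0,3,4}, Reject strings end in {1,2}; accept={0,3,4}.

states=5 start=0 accept={0,3,4} delta: 0a->0 0b->1 1a->2 1b->3 2a->4 2b->1 3a->0 3b->4 4a->1 4b->1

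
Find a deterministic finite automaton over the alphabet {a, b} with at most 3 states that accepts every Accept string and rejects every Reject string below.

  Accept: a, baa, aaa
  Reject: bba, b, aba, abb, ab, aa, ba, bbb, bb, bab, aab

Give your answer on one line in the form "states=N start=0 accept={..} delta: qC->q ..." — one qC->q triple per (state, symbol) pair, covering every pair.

states=3 start=0 accept={1} delta: 0a->1 0b->2 1a->0 1b->2 2a->0 2b->2

State merging on the prefix tree: take the shortest (then alphabetical) example prefix whose next move is undefined and point that move at state 0, else 1, else 2, ...; a target is out if some Accept/Reject pair would then sit in one state with the same input left (inseparable). If every existing state is out, open a new one.
a: 0a undefined. 0a->0: no, a/aa meet in 0. Open state 1: 0a->1.
b: 0b undefined. 0b->0: no, a/bba meet in 1. 0b->1: no, a/b meet in 1. Open state 2: 0b->2.
aa: 1a undefined. 1a->0: ok.
ab: 1b undefined. 1b->0: no, a/aba meet in 1. 1b->1: no, a/abb meet in 1. 1b->2: ok.
ba: 2a undefined. 2a->0: ok.
bb: 2b undefined. 2b->0: no, a/bba meet in 1. 2b->1: no, a/abb meet in 1. 2b->2: ok.
All examples now run through 3 states with every (state, symbol) defined. Accept strings end in {1}, Reject strings end in {0,2}; accept={1}.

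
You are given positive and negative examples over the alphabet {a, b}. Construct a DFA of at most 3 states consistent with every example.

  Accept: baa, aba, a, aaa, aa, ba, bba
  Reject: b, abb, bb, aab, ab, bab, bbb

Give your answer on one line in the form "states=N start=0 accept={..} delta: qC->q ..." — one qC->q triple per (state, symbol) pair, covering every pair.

states=2 start=0 accept={0} delta: 0a->0 0b->1 1a->0 1b->1

State merging on the prefix tree: take the shortest (then alphabetical) example prefix whose next move is undefined and point that move at state 0, else 1, else 2, ...; a target is out if some Accept/Reject pair would then sit in one state with the same input left (inseparable). If every existing state is out, open a new one.
a: 0a undefined. 0a->0: ok.
b: 0b undefined. 0b->0: no, baa/b meet in 0. Open state 1: 0b->1.
ba: 1a undefined. 1a->0: ok.
bb: 1b undefined. 1b->0: no, baa/abb meet in 0. 1b->1: ok.
All examples now run through 2 states with every (state, symbol) defined. Accept strings end in {0}, Reject strings end in {1}; accept={0}.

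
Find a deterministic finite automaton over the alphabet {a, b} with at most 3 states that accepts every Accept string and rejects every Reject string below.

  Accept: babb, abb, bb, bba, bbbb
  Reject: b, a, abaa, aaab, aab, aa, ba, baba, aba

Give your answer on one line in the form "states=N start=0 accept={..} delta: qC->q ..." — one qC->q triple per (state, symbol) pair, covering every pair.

Fold the examples into a partial DFA from state 0: repeatedly fix the first undefined (state, symbol) met by the shortest-then-alphabetical prefix, trying targets in increasing order and rejecting any under which an Accept and a Reject string meet in one state with the same remainder; add a state when all current targets are rejected. Accepting states are where Accept strings end.
a: 0a undefined. 0a->0: ok.
b: 0b undefined. 0b->0: no, babb/b meet in 0. Open state 1: 0b->1.
ba: 1a undefined. 1a->0: ok.
bb: 1b undefined. 1b->0: no, babb/a meet in 0. 1b->1: no, babb/b meet in 1. Open state 2: 1b->2.
bba: 2a undefined. 2a->0: no, bba/a meet in 0. 2a->1: no, bba/b meet in 1. 2a->2: ok.
bbb: 2b undefined. 2b->0: no, bbbb/b meet in 1. 2b->1: ok.
All examples now run through 3 states with every (state, symbol) defined. Accept strings end in {2}, Reject strings end in {0,1}; accept={2}.

states=3 start=0 accept={2} delta: 0a->0 0b->1 1a->0 1b->2 2a->2 2b->1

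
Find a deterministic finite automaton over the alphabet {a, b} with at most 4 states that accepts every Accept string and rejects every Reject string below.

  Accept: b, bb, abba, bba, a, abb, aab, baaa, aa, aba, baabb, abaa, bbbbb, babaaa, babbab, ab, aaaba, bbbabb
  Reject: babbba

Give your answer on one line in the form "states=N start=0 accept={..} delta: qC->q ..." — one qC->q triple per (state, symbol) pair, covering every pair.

State merging on the prefix tree: take the shortest (then alphabetical) example prefix whose next move is undefined and point that move at state 0, else 1, else 2, ...; a target is out if some Accept/Reject pair would then sit in one state with the same input left (inseparable). If every existing state is out, open a new one.
a: 0a undefined. 0a->0: ok.
b: 0b undefined. 0b->0: no, b/babbba meet in 0. Open state 1: 0b->1.
ba: 1a undefined. 1a->0: ok.
bb: 1b undefined. 1b->0: no, bb/babbba meet in 0. 1b->1: no, abba/babbba meet in 0. Open state 2: 1b->2.
bba: 2a undefined. 2a->0: ok.
bbb: 2b undefined. 2b->0: no, abba/babbba meet in 0. 2b->1: no, abba/babbba meet in 0. 2b->2: no, abba/babbba meet in 0. Open state 3: 2b->3.
bbba: 3a undefined. 3a->0: no, abba/babbba meet in 0. 3a->1: no, b/babbba meet in 1. 3a->2: no, bb/babbba meet in 2. 3a->3: ok.
bbbb: 3b undefined. 3b->0: ok.
All examples now run through 4 states with every (state, symbol) defined. Accept strings end in {0,1,2}, Reject strings end in {3}; accept={0,1,2}.

states=4 start=0 accept={0,1,2} delta: 0a->0 0b->1 1a->0 1b->2 2a->0 2b->3 3a->3 3b->0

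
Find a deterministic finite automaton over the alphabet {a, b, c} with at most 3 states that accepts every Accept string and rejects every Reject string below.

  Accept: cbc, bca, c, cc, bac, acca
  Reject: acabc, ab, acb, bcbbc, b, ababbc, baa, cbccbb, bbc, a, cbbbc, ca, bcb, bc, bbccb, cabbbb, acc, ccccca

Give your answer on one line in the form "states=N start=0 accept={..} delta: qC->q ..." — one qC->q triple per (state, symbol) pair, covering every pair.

states=3 start=0 accept={0,2} delta: 0a->1 0b->1 0c->2 1a->0 1b->1 1c->1 2a->1 2b->0 2c->0

State merging on the prefix tree: take the shortest (then alphabetical) example prefix whose next move is undefined and point that move at state 0, else 1, else 2, ...; a target is out if some Accept/Reject pair would then sit in one state with the same input left (inseparable). If every existing state is out, open a new one.
a: 0a undefined. 0a->0: no, cc/acc meet in 0 with "cc" left. Open state 1: 0a->1.
b: 0b undefined. 0b->0: no, bca/ca meet in 0 with "ca" left. 0b->1: ok.
c: 0c undefined. 0c->0: no, cbc/bc meet in 1 with "c" left. 0c->1: no, cbc/bbc meet in 1 with "bc" left. Open state 2: 0c->2.
ab: 1b undefined. 1b->0: no, c/bbc meet in 2. 1b->1: ok.
ac: 1c undefined. 1c->0: no, bca/ab meet in 1. 1c->1: ok.
ba: 1a undefined. 1a->0: ok.
ca: 2a undefined. 2a->0: no, bca/ca meet in 0. 2a->1: ok.
cb: 2b undefined. 2b->0: ok.
cc: 2c undefined. 2c->0: ok.
All examples now run through 3 states with every (state, symbol) defined. Accept strings end in {0,2}, Reject strings end in {1}; accept={0,2}.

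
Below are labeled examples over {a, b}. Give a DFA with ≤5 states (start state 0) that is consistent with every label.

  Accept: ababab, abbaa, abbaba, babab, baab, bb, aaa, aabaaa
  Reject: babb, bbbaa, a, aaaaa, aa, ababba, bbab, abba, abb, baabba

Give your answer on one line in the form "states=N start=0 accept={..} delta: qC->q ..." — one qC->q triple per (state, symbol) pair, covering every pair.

states=4 start=0 accept={0,3} delta: 0a->1 0b->0 1a->2 1b->1 2a->0 2b->3 3a->3 3b->0

State merging on the prefix tree: take the shortest (then alphabetical) example prefix whose next move is undefined and point that move at state 0, else 1, else 2, ...; a target is out if some Accept/Reject pair would then sit in one state with the same input left (inseparable). If every existing state is out, open a new one.
a: 0a undefined. 0a->0: no, bb/abb meet in 0 with "bb" left. Open state 1: 0a->1.
b: 0b undefined. 0b->0: ok.
aa: 1a undefined. 1a->0: no, baab/bbbaa meet in 0. 1a->1: no, baab/bbab meet in 1 with "b" left. Open state 2: 1a->2.
ab: 1b undefined. 1b->0: no, ababab/babb meet in 0. 1b->1: ok.
aaa: 2a undefined. 2a->0: ok.
aab: 2b undefined. 2b->0: no, ababab/babb meet in 1. 2b->1: no, ababab/babb meet in 1. 2b->2: no, ababab/ababba meet in 0. Open state 3: 2b->3.
aaba: 3a undefined. 3a->0: no, aabaaa/bbbaa meet in 2. 3a->1: no, ababab/babb meet in 1. 3a->2: no, abbaba/bbbaa meet in 2. 3a->3: ok.
ababb: 3b undefined. 3b->0: ok.
All examples now run through 4 states with every (state, symbol) defined. Accept strings end in {0,3}, Reject strings end in {1,2}; accept={0,3}.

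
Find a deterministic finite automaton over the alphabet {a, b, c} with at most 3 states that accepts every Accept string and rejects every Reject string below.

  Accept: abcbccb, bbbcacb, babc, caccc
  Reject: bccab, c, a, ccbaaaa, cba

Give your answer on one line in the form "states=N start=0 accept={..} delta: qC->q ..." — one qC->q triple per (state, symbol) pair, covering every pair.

states=3 start=0 accept={2} delta: 0a->0 0b->1 0c->1 1a->0 1b->0 1c->2 2a->1 2b->2 2c->2

State merging on the prefix tree: take the shortest (then alphabetical) example prefix whose next move is undefined and point that move at state 0, else 1, else 2, ...; a target is out if some Accept/Reject pair would then sit in one state with the same input left (inseparable). If every existing state is out, open a new one.
a: 0a undefined. 0a->0: ok.
b: 0b undefined. 0b->0: no, babc/c meet in 0 with "c" left. Open state 1: 0b->1.
c: 0c undefined. 0c->0: no, caccc/c meet in 0. 0c->1: ok.
ba: 1a undefined. 1a->0: ok.
bb: 1b undefined. 1b->0: ok.
bc: 1c undefined. 1c->0: no, abcbccb/a meet in 0. 1c->1: no, abcbccb/a meet in 0. Open state 2: 1c->2.
bcc: 2c undefined. 2c->0: no, caccc/a meet in 0. 2c->1: no, caccc/bccab meet in 1. 2c->2: ok.
ccb: 2b undefined. 2b->0: no, abcbccb/a meet in 0. 2b->1: no, abcbccb/c meet in 1. 2b->2: ok.
bcca: 2a undefined. 2a->0: no, bbbcacb/a meet in 0. 2a->1: ok.
All examples now run through 3 states with every (state, symbol) defined. Accept strings end in {2}, Reject strings end in {0,1}; accept={2}.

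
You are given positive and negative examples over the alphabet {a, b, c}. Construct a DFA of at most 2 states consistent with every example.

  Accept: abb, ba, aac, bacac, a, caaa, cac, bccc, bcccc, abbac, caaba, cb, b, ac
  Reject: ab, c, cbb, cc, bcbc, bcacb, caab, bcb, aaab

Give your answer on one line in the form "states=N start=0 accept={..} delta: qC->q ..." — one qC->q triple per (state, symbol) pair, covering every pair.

State merging on the prefix tree: take the shortest (then alphabetical) example prefix whose next move is undefined and point that move at state 0, else 1, else 2, ...; a target is out if some Accept/Reject pair would then sit in one state with the same input left (inseparable). If every existing state is out, open a new one.
a: 0a undefined. 0a->0: no, aac/c meet in 0 with "c" left. Open state 1: 0a->1.
b: 0b undefined. 0b->0: no, cb/bcb meet in 0 with "cb" left. 0b->1: ok.
c: 0c undefined. 0c->0: ok.
aa: 1a undefined. 1a->0: no, ba/c meet in 0. 1a->1: ok.
ab: 1b undefined. 1b->0: ok.
ac: 1c undefined. 1c->0: no, abb/bcacb meet in 1. 1c->1: ok.
All examples now run through 2 states with every (state, symbol) defined. Accept strings end in {1}, Reject strings end in {0}; accept={1}.

states=2 start=0 accept={1} delta: 0a->1 0b->1 0c->0 1a->1 1b->0 1c->1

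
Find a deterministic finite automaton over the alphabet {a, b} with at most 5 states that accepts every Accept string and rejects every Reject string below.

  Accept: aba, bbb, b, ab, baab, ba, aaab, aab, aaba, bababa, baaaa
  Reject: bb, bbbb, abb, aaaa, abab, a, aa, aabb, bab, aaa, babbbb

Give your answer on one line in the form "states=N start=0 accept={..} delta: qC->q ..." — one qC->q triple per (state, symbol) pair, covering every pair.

Grow the machine one transition at a time. Run the examples from 0; the earliest place one falls off (shortest prefix, ties alphabetical) gets sent to the lowest-numbered state that keeps every Accept/Reject pair distinguishable — a pair clashes when both reach the same state with identical unread suffix — and to a fresh state only if none does.
a: 0a undefined. 0a->0: ok.
b: 0b undefined. 0b->0: no, aba/bb meet in 0. Open state 1: 0b->1.
ba: 1a undefined. 1a->0: no, aba/aaaa meet in 0. 1a->1: no, baab/bb meet in 1 with "b" left. Open state 2: 1a->2.
bb: 1b undefined. 1b->0: ok.
baa: 2a undefined. 2a->0: no, baaaa/bb meet in 0. 2a->1: no, baab/bb meet in 0. 2a->2: no, baab/abab meet in 2 with "b" left. Open state 3: 2a->3.
bab: 2b undefined. 2b->0: no, bbb/babbbb meet in 1. 2b->1: no, bbb/abab meet in 1. 2b->2: no, aba/abab meet in 2. 2b->3: ok.
baaa: 3a undefined. 3a->0: no, baaaa/bb meet in 0. 3a->1: no, bababa/bb meet in 0. 3a->2: no, baaaa/abab meet in 3. 3a->3: no, baaaa/abab meet in 3. Open state 4: 3a->4.
baab: 3b undefined. 3b->0: no, baab/bb meet in 0. 3b->1: no, bbb/babbbb meet in 1. 3b->2: no, aba/babbbb meet in 2. 3b->3: no, baab/abab meet in 3. 3b->4: ok.
baaaa: 4a undefined. 4a->0: no, baaaa/bb meet in 0. 4a->1: ok.
babab: 4b undefined. 4b->0: no, bbb/babbbb meet in 1. 4b->1: ok.
All examples now run through 5 states with every (state, symbol) defined. Accept strings end in {1,2,4}, Reject strings end in {0,3}; accept={1,2,4}.

states=5 start=0 accept={1,2,4} delta: 0a->0 0b->1 1a->2 1b->0 2a->3 2b->3 3a->4 3b->4 4a->1 4b->1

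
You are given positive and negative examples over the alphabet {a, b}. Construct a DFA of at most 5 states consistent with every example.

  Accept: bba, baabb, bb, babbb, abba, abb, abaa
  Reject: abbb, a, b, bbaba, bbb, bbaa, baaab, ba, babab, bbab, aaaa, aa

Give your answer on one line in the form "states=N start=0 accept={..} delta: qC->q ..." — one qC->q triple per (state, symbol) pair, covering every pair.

Grow the machine one transition at a time. Run the examples from 0; the earliest place one falls off (shortest prefix, ties alphabetical) gets sent to the lowest-numbered state that keeps every Accept/Reject pair distinguishable — a pair clashes when both reach the same state with identical unread suffix — and to a fresh state only if none does.
a: 0a undefined. 0a->0: ok.
b: 0b undefined. 0b->0: no, bba/abbb meet in 0. Open state 1: 0b->1.
ba: 1a undefined. 1a->0: no, babbb/abbb meet in 1 with "bb" left. 1a->1: no, baabb/abbb meet in 1 with "bb" left. Open state 2: 1a->2.
bb: 1b undefined. 1b->0: no, bba/a meet in 0. 1b->1: no, bba/ba meet in 2. 1b->2: no, bb/ba meet in 2. Open state 3: 1b->3.
baa: 2a undefined. 2a->0: no, abaa/a meet in 0. 2a->1: no, baabb/abbb meet in 3 with "b" left. 2a->2: no, abaa/ba meet in 2. 2a->3: ok.
bab: 2b undefined. 2b->0: ok.
bba: 3a undefined. 3a->0: no, bba/a meet in 0. 3a->1: no, bba/b meet in 1. 3a->2: no, bba/ba meet in 2. 3a->3: no, bba/bbaa meet in 3. Open state 4: 3a->4.
bbb: 3b undefined. 3b->0: no, baabb/b meet in 1. 3b->1: ok.
bbaa: 4a undefined. 4a->0: ok.
bbab: 4b undefined. 4b->0: ok.
All examples now run through 5 states with every (state, symbol) defined. Accept strings end in {3,4}, Reject strings end in {0,1,2}; accept={3,4}.

states=5 start=0 accept={3,4} delta: 0a->0 0b->1 1a->2 1b->3 2a->3 2b->0 3a->4 3b->1 4a->0 4b->0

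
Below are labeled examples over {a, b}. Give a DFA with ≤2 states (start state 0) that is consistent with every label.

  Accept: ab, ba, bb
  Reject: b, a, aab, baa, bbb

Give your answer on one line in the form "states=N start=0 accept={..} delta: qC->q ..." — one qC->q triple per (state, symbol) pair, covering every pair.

Fold the examples into a partial DFA from state 0: repeatedly fix the first undefined (state, symbol) met by the shortest-then-alphabetical prefix, trying targets in increasing order and rejecting any under which an Accept and a Reject string meet in one state with the same remainder; add a state when all current targets are rejected. Accepting states are where Accept strings end.
a: 0a undefined. 0a->0: no, ab/b meet in 0 with "b" left. Open state 1: 0a->1.
b: 0b undefined. 0b->0: no, ba/a meet in 1. 0b->1: ok.
aa: 1a undefined. 1a->0: ok.
ab: 1b undefined. 1b->0: ok.
All examples now run through 2 states with every (state, symbol) defined. Accept strings end in {0}, Reject strings end in {1}; accept={0}.

states=2 start=0 accept={0} delta: 0a->1 0b->1 1a->0 1b->0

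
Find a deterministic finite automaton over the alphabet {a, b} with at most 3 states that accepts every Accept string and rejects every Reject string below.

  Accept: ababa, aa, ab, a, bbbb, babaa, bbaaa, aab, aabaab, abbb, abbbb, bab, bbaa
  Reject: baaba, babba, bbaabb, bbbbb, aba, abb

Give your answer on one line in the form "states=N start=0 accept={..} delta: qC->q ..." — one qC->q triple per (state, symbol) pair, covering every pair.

states=3 start=0 accept={0,1} delta: 0a->0 0b->1 1a->2 1b->2 2a->0 2b->0

Fold the examples into a partial DFA from state 0: repeatedly fix the first undefined (state, symbol) met by the shortest-then-alphabetical prefix, trying targets in increasing order and rejecting any under which an Accept and a Reject string meet in one state with the same remainder; add a state when all current targets are rejected. Accepting states are where Accept strings end.
a: 0a undefined. 0a->0: ok.
b: 0b undefined. 0b->0: no, ababa/baaba meet in 0. Open state 1: 0b->1.
ba: 1a undefined. 1a->0: no, ababa/baaba meet in 0. 1a->1: no, ababa/baaba meet in 1 with "ba" left. Open state 2: 1a->2.
bb: 1b undefined. 1b->0: no, aa/bbaabb meet in 0. 1b->1: no, ab/bbbbb meet in 1. 1b->2: ok.
baa: 2a undefined. 2a->0: ok.
bab: 2b undefined. 2b->0: ok.
All examples now run through 3 states with every (state, symbol) defined. Accept strings end in {0,1}, Reject strings end in {2}; accept={0,1}.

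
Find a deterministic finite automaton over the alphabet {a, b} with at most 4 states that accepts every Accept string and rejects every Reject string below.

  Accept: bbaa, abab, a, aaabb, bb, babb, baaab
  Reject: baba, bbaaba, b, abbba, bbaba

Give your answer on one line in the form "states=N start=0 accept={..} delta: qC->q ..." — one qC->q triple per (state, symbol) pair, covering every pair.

states=4 start=0 accept={0,2} delta: 0a->0 0b->1 1a->1 1b->2 2a->3 2b->2 3a->0 3b->1

Grow the machine one transition at a time. Run the examples from 0; the earliest place one falls off (shortest prefix, ties alphabetical) gets sent to the lowest-numbered state that keeps every Accept/Reject pair distinguishable — a pair clashes when both reach the same state with identical unread suffix — and to a fresh state only if none does.
a: 0a undefined. 0a->0: ok.
b: 0b undefined. 0b->0: no, bbaa/baba meet in 0. Open state 1: 0b->1.
ba: 1a undefined. 1a->0: no, abab/b meet in 1. 1a->1: ok.
bb: 1b undefined. 1b->0: no, bbaa/baba meet in 0. 1b->1: no, bbaa/baba meet in 1. Open state 2: 1b->2.
bba: 2a undefined. 2a->0: no, bbaa/baba meet in 0. 2a->1: no, bbaa/baba meet in 1. 2a->2: no, bbaa/baba meet in 2. Open state 3: 2a->3.
abbb: 2b undefined. 2b->0: no, a/abbba meet in 0. 2b->1: no, babb/b meet in 1. 2b->2: ok.
bbaa: 3a undefined. 3a->0: ok.
bbab: 3b undefined. 3b->0: no, bbaa/bbaba meet in 0. 3b->1: ok.
All examples now run through 4 states with every (state, symbol) defined. Accept strings end in {0,2}, Reject strings end in {1,3}; accept={0,2}.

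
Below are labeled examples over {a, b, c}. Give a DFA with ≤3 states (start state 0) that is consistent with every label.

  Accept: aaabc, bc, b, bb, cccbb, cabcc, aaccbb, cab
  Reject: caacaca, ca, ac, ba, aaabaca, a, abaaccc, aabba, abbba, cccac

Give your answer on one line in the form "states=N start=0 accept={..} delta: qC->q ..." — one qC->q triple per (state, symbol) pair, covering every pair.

states=2 start=0 accept={1} delta: 0a->0 0b->1 0c->0 1a->0 1b->1 1c->1

State merging on the prefix tree: take the shortest (then alphabetical) example prefix whose next move is undefined and point that move at state 0, else 1, else 2, ...; a target is out if some Accept/Reject pair would then sit in one state with the same input left (inseparable). If every existing state is out, open a new one.
a: 0a undefined. 0a->0: ok.
b: 0b undefined. 0b->0: no, aaabc/ac meet in 0 with "c" left. Open state 1: 0b->1.
c: 0c undefined. 0c->0: ok.
ba: 1a undefined. 1a->0: ok.
bb: 1b undefined. 1b->0: no, bb/caacaca meet in 0. 1b->1: ok.
bc: 1c undefined. 1c->0: no, aaabc/caacaca meet in 0. 1c->1: ok.
All examples now run through 2 states with every (state, symbol) defined. Accept strings end in {1}, Reject strings end in {0}; accept={1}.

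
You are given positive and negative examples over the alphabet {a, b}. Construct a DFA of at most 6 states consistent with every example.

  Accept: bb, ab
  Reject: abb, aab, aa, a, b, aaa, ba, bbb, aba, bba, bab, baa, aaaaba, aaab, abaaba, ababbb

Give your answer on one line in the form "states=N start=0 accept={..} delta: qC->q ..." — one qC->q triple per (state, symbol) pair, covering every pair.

State merging on the prefix tree: take the shortest (then alphabetical) example prefix whose next move is undefined and point that move at state 0, else 1, else 2, ...; a target is out if some Accept/Reject pair would then sit in one state with the same input left (inseparable). If every existing state is out, open a new one.
a: 0a undefined. 0a->0: no, bb/abb meet in 0 with "bb" left. Open state 1: 0a->1.
b: 0b undefined. 0b->0: no, bb/b meet in 0. 0b->1: ok.
aa: 1a undefined. 1a->0: no, bb/aaab meet in 1 with "b" left. 1a->1: no, bb/aab meet in 1 with "b" left. Open state 2: 1a->2.
ab: 1b undefined. 1b->0: no, bb/ababbb meet in 0. 1b->1: no, bb/abb meet in 1. 1b->2: no, bb/aa meet in 2. Open state 3: 1b->3.
aaa: 2a undefined. 2a->0: ok.
aab: 2b undefined. 2b->0: ok.
aba: 3a undefined. 3a->0: ok.
abb: 3b undefined. 3b->0: ok.
All examples now run through 4 states with every (state, symbol) defined. Accept strings end in {3}, Reject strings end in {0,1,2}; accept={3}.

states=4 start=0 accept={3} delta: 0a->1 0b->1 1a->2 1b->3 2a->0 2b->0 3a->0 3b->0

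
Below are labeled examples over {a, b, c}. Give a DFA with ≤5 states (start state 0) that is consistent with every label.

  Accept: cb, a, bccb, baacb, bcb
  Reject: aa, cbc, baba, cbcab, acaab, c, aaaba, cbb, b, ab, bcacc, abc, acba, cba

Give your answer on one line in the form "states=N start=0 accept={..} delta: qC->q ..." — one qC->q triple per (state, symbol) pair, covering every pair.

Grow the machine one transition at a time. Run the examples from 0; the earliest place one falls off (shortest prefix, ties alphabetical) gets sent to the lowest-numbered state that keeps every Accept/Reject pair distinguishable — a pair clashes when both reach the same state with identical unread suffix — and to a fresh state only if none does.
a: 0a undefined. 0a->0: no, a/aa meet in 0. Open state 1: 0a->1.
b: 0b undefined. 0b->0: ok.
c: 0c undefined. 0c->0: no, cb/cbc meet in 0. 0c->1: no, cb/ab meet in 1 with "b" left. Open state 2: 0c->2.
aa: 1a undefined. 1a->0: ok.
ab: 1b undefined. 1b->0: no, a/baba meet in 1. 1b->1: no, a/ab meet in 1. 1b->2: ok.
ac: 1c undefined. 1c->0: no, a/acba meet in 1. 1c->1: ok.
cb: 2b undefined. 2b->0: no, cb/aa meet in 0. 2b->1: no, cb/cbc meet in 1. 2b->2: no, cb/acaab meet in 2. Open state 3: 2b->3.
abc: 2c undefined. 2c->0: no, bccb/aa meet in 0. 2c->1: no, a/abc meet in 1. 2c->2: ok.
bca: 2a undefined. 2a->0: ok.
cba: 3a undefined. 3a->0: ok.
cbb: 3b undefined. 3b->0: ok.
cbc: 3c undefined. 3c->0: ok.
All examples now run through 4 states with every (state, symbol) defined. Accept strings end in {1,3}, Reject strings end in {0,2}; accept={1,3}.

states=4 start=0 accept={1,3} delta: 0a->1 0b->0 0c->2 1a->0 1b->2 1c->1 2a->0 2b->3 2c->2 3a->0 3b->0 3c->0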